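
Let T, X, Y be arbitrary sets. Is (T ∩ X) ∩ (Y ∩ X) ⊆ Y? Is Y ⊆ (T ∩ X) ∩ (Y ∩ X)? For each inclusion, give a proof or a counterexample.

(⊆) holds; (⊇) fails.

(⟸) This inclusion fails. Take T = ∅, X = ∅, Y = {1}; then 1 ∈ Y but 1 ∉ (T ∩ X) ∩ (Y ∩ X).

(⟹) Let x ∈ (T ∩ X) ∩ (Y ∩ X). Then x ∈ T ∩ X ∩ Y, from which x ∈ Y.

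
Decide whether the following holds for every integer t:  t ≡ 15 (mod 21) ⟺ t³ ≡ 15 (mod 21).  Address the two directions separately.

(⟹) Suppose t ≡ 15 (mod 21). Write t = 21j + 15. Then (21j + 15)³ = 9261j³ + 19845j² + 14175j + 3375 = 21(441j³ + 945j² + 675j + 160) + 15, so t³ ≡ 15 (mod 21).

(⟸) This fails: take t = 9. Then 9³ = 729 ≡ 15 (mod 21), yet 9 ≡ 9 (mod 21), not 15.

Only the forward implication holds.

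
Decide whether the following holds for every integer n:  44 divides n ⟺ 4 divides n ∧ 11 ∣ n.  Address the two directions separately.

Both directions hold.

(→) If 44 ∣ n, write n = 44q. Since 44 = 11·4, n = 4·(11q), so 4 ∣ n; and since 44 = 4·11, n = 11·(4q), so 11 ∣ n.

(←) Suppose 4 ∣ n and 11 ∣ n. Any common multiple of 4 and 11 is a multiple of their lcm; here gcd(4, 11) = 1, so lcm(4, 11) = 4·11 = 44, so 44 ∣ n.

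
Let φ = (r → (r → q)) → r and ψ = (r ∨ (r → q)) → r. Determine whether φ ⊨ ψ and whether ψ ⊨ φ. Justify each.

Both directions hold; the statement is true.

(⟹) Assume the antecedent. If r is true, (r ∨ (r → q)) → r reduces to true regardless of the other variables. If r is false, the antecedent cannot hold. Either way (r ∨ (r → q)) → r holds.

(⟸) Assume the antecedent. If r is true, (r → (r → q)) → r reduces to true regardless of the other variables. If r is false, the antecedent cannot hold. Either way (r → (r → q)) → r holds.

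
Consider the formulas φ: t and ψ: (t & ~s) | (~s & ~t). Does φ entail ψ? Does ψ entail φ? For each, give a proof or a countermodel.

(⟹) This fails. Under t = T, s = T, the left side is true but the right side is false.

(⟸) This fails. Under t = F, s = F, the left side is false but the right side is true.

Neither direction holds.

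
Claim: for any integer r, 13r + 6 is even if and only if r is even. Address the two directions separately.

(←) Suppose r is even; write r = 2j. Then 13r + 6 = 13·(2j) + 6 = 2·13j + 6, which is even.

(→) Suppose 13r + 6 is even. Since 13 is odd, 13r and r have the same parity, so 13r + 6 ≡ r + 6 (mod 2). As 6 is even, 13r + 6 is even exactly when r is even. Thus r is even.

The biconditional holds.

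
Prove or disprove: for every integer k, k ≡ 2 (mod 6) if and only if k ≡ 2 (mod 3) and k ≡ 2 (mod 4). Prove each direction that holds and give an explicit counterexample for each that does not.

(⇒) This fails: k = 8 gives 8 ≡ 2 (mod 6) but 8 ≡ 0 (mod 4), so the conjunction on the right does not hold.

(⇐) Conversely, if k ≡ 2 (mod 3) and k ≡ 2 (mod 4), then by the Chinese remainder theorem k ≡ 2 (mod 12). Since 2 ≡ 2 (mod 6) and 6 ∣ 12, we get k ≡ 2 (mod 6).

Only the reverse direction holds.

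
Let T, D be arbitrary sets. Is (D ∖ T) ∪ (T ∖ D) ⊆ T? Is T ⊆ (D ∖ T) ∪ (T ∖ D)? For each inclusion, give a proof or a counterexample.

Forward inclusion. This inclusion fails. Take T = ∅, D = {1}; then 1 ∈ (D ∖ T) ∪ (T ∖ D) but 1 ∉ T.

Reverse inclusion. This inclusion fails. Take T = {1}, D = {1}; then 1 ∈ T but 1 ∉ (D ∖ T) ∪ (T ∖ D).

(⊆) fails and (⊇) fails.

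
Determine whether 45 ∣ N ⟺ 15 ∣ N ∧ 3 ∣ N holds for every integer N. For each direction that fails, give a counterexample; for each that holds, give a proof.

The forward direction holds; the converse fails.

(⇒) If 45 ∣ N, write N = 45q. Since 45 = 3·15, N = 15·(3q), so 15 ∣ N; and since 45 = 15·3, N = 3·(15q), so 3 ∣ N.

(⇐) This fails: take N = 15. Both 15 ∣ 15 and 3 ∣ 15, yet 15 is not a multiple of 45 (since 15 = 0·45 + 15), so 45 ∤ 15.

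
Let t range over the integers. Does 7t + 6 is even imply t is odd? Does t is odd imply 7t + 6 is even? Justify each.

(⟹) This fails: t = 4 gives 7t + 6 = 34, which is even, but 4 is even, not odd.

(⟸) This also fails: t = 7 is odd, but 7t + 6 = 55 is odd, not even.

Both directions fail.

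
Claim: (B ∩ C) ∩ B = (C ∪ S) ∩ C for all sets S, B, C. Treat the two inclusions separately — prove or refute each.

Reverse inclusion. This inclusion fails. Take S = ∅, B = ∅, C = {1}; then 1 ∈ (C ∪ S) ∩ C but 1 ∉ (B ∩ C) ∩ B.

Forward inclusion. Let x ∈ (B ∩ C) ∩ B. Then either x ∈ B ∩ C and x ∉ S; or x ∈ S ∩ B ∩ C. In each case x ∈ (C ∪ S) ∩ C, so (B ∩ C) ∩ B ⊆ (C ∪ S) ∩ C.

The sets are not equal: only the forward inclusion holds.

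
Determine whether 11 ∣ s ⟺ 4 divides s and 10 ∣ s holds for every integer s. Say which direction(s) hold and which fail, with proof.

[⇒] This fails: take s = 11. Certainly 11 ∣ 11, but 4 ∤ 11.

[⇐] This fails: take s = 20. Both 4 ∣ 20 and 10 ∣ 20, yet 20 is not a multiple of 11 (since 20 = 1·11 + 9), so 11 ∤ 20.

(⇒) fails and (⇐) fails.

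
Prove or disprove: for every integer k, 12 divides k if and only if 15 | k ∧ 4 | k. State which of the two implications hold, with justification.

Only the converse holds.

(→) This fails: take k = 12. Certainly 12 ∣ 12, but 15 ∤ 12.

(←) Suppose 15 ∣ k and 4 ∣ k. Any common multiple of 15 and 4 is a multiple of their lcm; here gcd(15, 4) = 1, so lcm(15, 4) = 15·4 = 60, so 60 ∣ k. Since 12 ∣ 60, it follows that 12 ∣ k.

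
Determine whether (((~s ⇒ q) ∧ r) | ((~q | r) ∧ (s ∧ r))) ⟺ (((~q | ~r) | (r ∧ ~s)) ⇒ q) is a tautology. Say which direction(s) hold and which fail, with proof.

Neither implication holds.

(⟹) This fails. Under q = F, s = T, r = T, the left side is true but the right side is false.

(⟸) This fails. Under q = T, s = F, r = F, the left side is false but the right side is true.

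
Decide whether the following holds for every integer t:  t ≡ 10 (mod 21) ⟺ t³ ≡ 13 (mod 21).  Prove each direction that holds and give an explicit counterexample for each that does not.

Converse. This fails: take t = 13. Then 13³ = 2197 ≡ 13 (mod 21), yet 13 ≡ 13 (mod 21), not 10.

Forward direction. Suppose t ≡ 10 (mod 21). Write t = 21j + 10. Then (21j + 10)³ = 9261j³ + 13230j² + 6300j + 1000 = 21(441j³ + 630j² + 300j + 47) + 13, so t³ ≡ 13 (mod 21).

Only the forward implication holds.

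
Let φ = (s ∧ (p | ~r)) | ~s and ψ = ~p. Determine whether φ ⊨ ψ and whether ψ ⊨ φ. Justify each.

Neither direction holds.

[⇒] This fails. Under p = T, s = F, r = F, the left side is true but the right side is false.

[⇐] This fails. Under p = F, s = T, r = T, the left side is false but the right side is true.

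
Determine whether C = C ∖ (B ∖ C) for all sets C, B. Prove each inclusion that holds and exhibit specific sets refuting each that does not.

(⟹) Let x ∈ C. Then either x ∈ C and x ∉ B; or x ∈ C ∩ B. In each case x ∈ C ∖ (B ∖ C), so C ⊆ C ∖ (B ∖ C).

(⟸) Let x ∈ C ∖ (B ∖ C). Then either x ∈ C and x ∉ B; or x ∈ C ∩ B. In each case x ∈ C, so C ∖ (B ∖ C) ⊆ C.

Both inclusions hold.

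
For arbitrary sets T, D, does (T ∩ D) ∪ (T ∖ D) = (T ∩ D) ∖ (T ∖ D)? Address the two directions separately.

Only the reverse inclusion holds.

Reverse inclusion. Let x ∈ (T ∩ D) ∖ (T ∖ D). Then x ∈ T ∩ D, from which x ∈ (T ∩ D) ∪ (T ∖ D).

Forward inclusion. This inclusion fails. Take T = {1}, D = ∅; then 1 ∈ (T ∩ D) ∪ (T ∖ D) but 1 ∉ (T ∩ D) ∖ (T ∖ D).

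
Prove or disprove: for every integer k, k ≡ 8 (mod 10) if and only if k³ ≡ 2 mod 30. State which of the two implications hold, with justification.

The forward direction fails; the converse holds.

(←) The residues r modulo 30 with r³ ≡ 2 (mod 30) are exactly {8}, and each is ≡ 8 (mod 10).

(→) This fails: take k = 18. Then 18 ≡ 8 (mod 10), but 18³ = 5832 ≡ 12 (mod 30), not 2.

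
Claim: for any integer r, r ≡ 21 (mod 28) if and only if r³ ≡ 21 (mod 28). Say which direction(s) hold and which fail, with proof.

(←) Suppose r³ ≡ 21 (mod 28). The only residue r in {0, …, 27} with r³ ≡ 21 (mod 28) is r = 21, so r ≡ 21 (mod 28).

(→) Suppose r ≡ 21 (mod 28). Write r = 28j + 21. Then (28j + 21)³ = 21952j³ + 49392j² + 37044j + 9261 = 28(784j³ + 1764j² + 1323j + 330) + 21, so r³ ≡ 21 (mod 28).

The biconditional holds.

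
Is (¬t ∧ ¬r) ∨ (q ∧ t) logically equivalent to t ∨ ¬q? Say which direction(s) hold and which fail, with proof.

(⟹) This fails. Under q = T, t = F, r = F, the left side is true but the right side is false.

(⟸) This fails. Under q = F, t = T, r = F, the left side is false but the right side is true.

(⇒) fails and (⇐) fails.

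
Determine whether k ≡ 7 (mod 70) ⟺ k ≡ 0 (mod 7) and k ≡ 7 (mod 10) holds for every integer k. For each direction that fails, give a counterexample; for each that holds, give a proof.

(⟹) Suppose k ≡ 7 (mod 70); write k = 70j + 7. Since 7 ∣ 70, reducing mod 7 gives k ≡ 7 ≡ 0 (mod 7); since 10 ∣ 70, reducing mod 10 gives k ≡ 7 (mod 10).

(⟸) Conversely, if k ≡ 0 (mod 7) and k ≡ 7 (mod 10), then by the Chinese remainder theorem k ≡ 7 (mod 70). This is exactly k ≡ 7 (mod 70).

Both directions hold.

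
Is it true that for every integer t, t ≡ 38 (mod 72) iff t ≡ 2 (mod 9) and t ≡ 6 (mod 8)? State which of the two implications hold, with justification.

Both directions hold; the statement is true.

(⟸) If t ≡ 2 (mod 9) and t ≡ 6 (mod 8), then by the Chinese remainder theorem t ≡ 38 (mod 72). This is exactly t ≡ 38 (mod 72).

(⟹) Suppose t ≡ 38 (mod 72); write t = 72j + 38. Since 9 ∣ 72, reducing mod 9 gives t ≡ 38 ≡ 2 (mod 9); since 8 ∣ 72, reducing mod 8 gives t ≡ 38 ≡ 6 (mod 8).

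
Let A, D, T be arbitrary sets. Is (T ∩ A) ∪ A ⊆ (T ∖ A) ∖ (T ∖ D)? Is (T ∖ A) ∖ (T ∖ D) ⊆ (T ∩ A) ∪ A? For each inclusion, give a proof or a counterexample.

Forward inclusion. This inclusion fails. Take A = {1}, D = ∅, T = ∅; then 1 ∈ (T ∩ A) ∪ A but 1 ∉ (T ∖ A) ∖ (T ∖ D).

Reverse inclusion. This inclusion fails. Take A = ∅, D = {1}, T = {1}; then 1 ∈ (T ∖ A) ∖ (T ∖ D) but 1 ∉ (T ∩ A) ∪ A.

(⊆) fails and (⊇) fails.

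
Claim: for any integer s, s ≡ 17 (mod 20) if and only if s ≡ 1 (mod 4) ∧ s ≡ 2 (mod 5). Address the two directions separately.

Forward direction. Suppose s ≡ 17 (mod 20); write s = 20j + 17. Since 4 ∣ 20, reducing mod 4 gives s ≡ 17 ≡ 1 (mod 4); since 5 ∣ 20, reducing mod 5 gives s ≡ 17 ≡ 2 (mod 5).

Converse. If s ≡ 1 (mod 4) and s ≡ 2 (mod 5), then by the Chinese remainder theorem s ≡ 17 (mod 20). This is exactly s ≡ 17 (mod 20).

Both directions hold.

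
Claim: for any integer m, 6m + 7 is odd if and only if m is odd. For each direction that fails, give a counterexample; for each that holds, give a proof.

(⇒) fails; (⇐) holds.

(⇐) Suppose m is odd. Since 6 is even, 6m is even for every m, so 6m + 7 has the same parity as 7, which is odd. Hence 6m + 7 is odd.

(⇒) This fails: take m = 2. Then 6m + 7 = 19, which is odd, yet m = 2 is even, not odd.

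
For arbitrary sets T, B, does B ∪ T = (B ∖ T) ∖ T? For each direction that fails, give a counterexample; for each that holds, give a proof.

(⊆) fails; (⊇) holds.

(⟸) Let x ∈ (B ∖ T) ∖ T. Then x ∈ B and x ∉ T, from which x ∈ B ∪ T.

(⟹) This inclusion fails. Take T = {1}, B = ∅; then 1 ∈ B ∪ T but 1 ∉ (B ∖ T) ∖ T.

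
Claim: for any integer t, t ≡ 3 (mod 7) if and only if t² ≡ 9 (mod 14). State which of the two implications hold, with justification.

(→) This fails: take t = 10. Then 10 ≡ 3 (mod 7), but 10² = 100 ≡ 2 (mod 14), not 9.

(←) This fails: take t = 11. Then 11² = 121 ≡ 9 (mod 14), yet 11 ≡ 4 (mod 7), not 3.

Both directions fail.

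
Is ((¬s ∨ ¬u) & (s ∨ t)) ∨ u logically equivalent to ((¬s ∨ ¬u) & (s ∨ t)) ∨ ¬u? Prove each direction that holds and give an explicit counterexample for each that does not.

(⟹) This fails. Under u = T, s = F, t = F, the left side is true but the right side is false.

(⟸) This fails. Under u = F, s = F, t = F, the left side is false but the right side is true.

Both directions fail.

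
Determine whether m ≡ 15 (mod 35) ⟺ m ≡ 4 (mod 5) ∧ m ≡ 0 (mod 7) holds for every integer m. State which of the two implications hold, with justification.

[⇒] This fails: m = 15 gives 15 ≡ 15 (mod 35) but 15 ≡ 0 (mod 5), so the conjunction on the right does not hold.

[⇐] This fails: m = 14 satisfies both congruences on the right (14 ≡ 4 mod 5 and 14 ≡ 0 mod 7) yet 14 ≡ 14 (mod 35), not 15.

Neither implication holds.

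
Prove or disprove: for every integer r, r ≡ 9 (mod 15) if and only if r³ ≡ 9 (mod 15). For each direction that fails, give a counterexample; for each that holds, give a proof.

Both directions hold; the statement is true.

(←) Suppose r³ ≡ 9 (mod 15). The only residue r in {0, …, 14} with r³ ≡ 9 (mod 15) is r = 9, so r ≡ 9 (mod 15).

(→) Suppose r ≡ 9 (mod 15). Write r = 15j + 9. Then (15j + 9)³ = 3375j³ + 6075j² + 3645j + 729 = 15(225j³ + 405j² + 243j + 48) + 9, so r³ ≡ 9 (mod 15).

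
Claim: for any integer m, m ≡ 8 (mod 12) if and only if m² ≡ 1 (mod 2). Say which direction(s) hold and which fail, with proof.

Neither implication holds.

(→) This fails: take m = 8. Then 8 ≡ 8 (mod 12), but 8² = 64 ≡ 0 (mod 2), not 1.

(←) This fails: take m = 1. Then 1² = 1 ≡ 1 (mod 2), yet 1 ≡ 1 (mod 12), not 8.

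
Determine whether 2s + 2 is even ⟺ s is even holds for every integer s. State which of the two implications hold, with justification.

Converse. Suppose s is even. Since 2 is even, 2s is even for every s, so 2s + 2 has the same parity as 2, which is even. Hence 2s + 2 is even.

Forward direction. This fails: take s = 3. Then 2s + 2 = 8, which is even, yet s = 3 is odd, not even.

(⇒) fails; (⇐) holds.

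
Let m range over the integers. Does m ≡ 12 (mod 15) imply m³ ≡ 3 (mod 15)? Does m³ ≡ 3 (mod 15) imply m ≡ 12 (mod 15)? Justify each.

Both directions hold; the statement is true.

(→) Suppose m ≡ 12 (mod 15). Write m = 15j + 12. Then (15j + 12)³ = 3375j³ + 8100j² + 6480j + 1728 = 15(225j³ + 540j² + 432j + 115) + 3, so m³ ≡ 3 (mod 15).

(←) Conversely, suppose m³ ≡ 3 (mod 15). The only residue r in {0, …, 14} with r³ ≡ 3 (mod 15) is r = 12, so m ≡ 12 (mod 15).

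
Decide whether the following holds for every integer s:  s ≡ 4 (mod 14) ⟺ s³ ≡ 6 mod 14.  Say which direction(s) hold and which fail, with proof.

Both directions fail.

(⇒) This fails: take s = 4. Then 4 ≡ 4 (mod 14), but 4³ = 64 ≡ 8 (mod 14), not 6.

(⇐) This fails: take s = 6. Then 6³ = 216 ≡ 6 (mod 14), yet 6 ≡ 6 (mod 14), not 4.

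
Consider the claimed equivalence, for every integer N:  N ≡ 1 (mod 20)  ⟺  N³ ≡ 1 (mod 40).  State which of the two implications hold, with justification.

[⇐] The residues r modulo 40 with r³ ≡ 1 (mod 40) are exactly {1}, and each is ≡ 1 (mod 20).

[⇒] This fails: take N = 21. Then 21 ≡ 1 (mod 20), but 21³ = 9261 ≡ 21 (mod 40), not 1.

Only the converse holds.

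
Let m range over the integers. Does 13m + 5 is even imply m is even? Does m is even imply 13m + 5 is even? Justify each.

(⇒) This fails: m = 5 gives 13m + 5 = 70, which is even, but 5 is odd, not even.

(⇐) This also fails: m = 2 is even, but 13m + 5 = 31 is odd, not even.

Neither direction holds.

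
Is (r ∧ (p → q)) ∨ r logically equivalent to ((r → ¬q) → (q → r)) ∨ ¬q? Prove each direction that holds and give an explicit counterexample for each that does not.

Not equivalent: only (⇒) holds.

(←) This fails. Under r = F, p = F, q = F, the left side is false but the right side is true.

(→) Assume the antecedent. If r is true, ((r → ¬q) → (q → r)) ∨ ¬q reduces to true regardless of the other variables. If r is false, the antecedent cannot hold. Either way ((r → ¬q) → (q → r)) ∨ ¬q holds.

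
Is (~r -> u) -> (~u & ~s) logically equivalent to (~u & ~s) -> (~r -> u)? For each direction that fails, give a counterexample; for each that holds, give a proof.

[⇒] This fails. Under u = F, r = F, s = F, the left side is true but the right side is false.

[⇐] This fails. Under u = T, r = F, s = F, the left side is false but the right side is true.

Both directions fail.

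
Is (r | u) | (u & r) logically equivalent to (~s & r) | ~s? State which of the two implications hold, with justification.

(→) This fails. Under r = T, s = T, u = F, the left side is true but the right side is false.

(←) This fails. Under r = F, s = F, u = F, the left side is false but the right side is true.

Both directions fail.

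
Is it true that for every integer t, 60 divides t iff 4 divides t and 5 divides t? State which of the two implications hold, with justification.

Forward direction. If 60 ∣ t, write t = 60q. Since 60 = 15·4, t = 4·(15q), so 4 ∣ t; and since 60 = 12·5, t = 5·(12q), so 5 ∣ t.

Converse. This fails: take t = 20. Both 4 ∣ 20 and 5 ∣ 20, yet 20 is not a multiple of 60 (since 20 = 0·60 + 20), so 60 ∤ 20.

Only the forward direction holds.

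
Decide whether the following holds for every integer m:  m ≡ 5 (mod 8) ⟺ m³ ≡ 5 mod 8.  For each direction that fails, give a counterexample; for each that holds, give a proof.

(⟹) Suppose m ≡ 5 (mod 8). Write m = 8j + 5. Then (8j + 5)³ = 512j³ + 960j² + 600j + 125 = 8(64j³ + 120j² + 75j + 15) + 5, so m³ ≡ 5 (mod 8).

(⟸) Conversely, suppose m³ ≡ 5 (mod 8). The only residue r in {0, …, 7} with r³ ≡ 5 (mod 8) is r = 5, so m ≡ 5 (mod 8).

The biconditional holds.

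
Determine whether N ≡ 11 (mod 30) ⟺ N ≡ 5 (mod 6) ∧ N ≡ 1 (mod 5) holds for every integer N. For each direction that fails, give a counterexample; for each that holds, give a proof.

Forward direction. Suppose N ≡ 11 (mod 30); write N = 30j + 11. Since 6 ∣ 30, reducing mod 6 gives N ≡ 11 ≡ 5 (mod 6); since 5 ∣ 30, reducing mod 5 gives N ≡ 11 ≡ 1 (mod 5).

Converse. If N ≡ 5 (mod 6) and N ≡ 1 (mod 5), then by the Chinese remainder theorem N ≡ 11 (mod 30). This is exactly N ≡ 11 (mod 30).

The biconditional holds.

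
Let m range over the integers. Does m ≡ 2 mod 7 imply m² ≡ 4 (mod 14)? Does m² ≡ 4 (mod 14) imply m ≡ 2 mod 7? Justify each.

Neither direction holds.

(⇒) This fails: take m = 9. Then 9 ≡ 2 (mod 7), but 9² = 81 ≡ 11 (mod 14), not 4.

(⇐) This fails: take m = 12. Then 12² = 144 ≡ 4 (mod 14), yet 12 ≡ 5 (mod 7), not 2.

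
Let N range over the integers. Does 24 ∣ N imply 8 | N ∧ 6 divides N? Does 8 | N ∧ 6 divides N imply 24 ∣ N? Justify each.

Both directions hold.

[⇒] If 24 ∣ N, write N = 24q. Since 24 = 3·8, N = 8·(3q), so 8 ∣ N; and since 24 = 4·6, N = 6·(4q), so 6 ∣ N.

[⇐] Suppose 8 ∣ N and 6 ∣ N. Any common multiple of 8 and 6 is a multiple of their lcm; here lcm(8, 6) = 8·6/gcd(8, 6) = 48/2 = 24, so 24 ∣ N.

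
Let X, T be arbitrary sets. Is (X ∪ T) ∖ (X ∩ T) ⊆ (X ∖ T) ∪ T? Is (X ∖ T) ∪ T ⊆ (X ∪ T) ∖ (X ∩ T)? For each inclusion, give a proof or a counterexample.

(⊆) holds; (⊇) fails.

(⊆) Let x ∈ (X ∪ T) ∖ (X ∩ T). Then either x ∈ X and x ∉ T; or x ∈ T and x ∉ X. In each case x ∈ (X ∖ T) ∪ T, so (X ∪ T) ∖ (X ∩ T) ⊆ (X ∖ T) ∪ T.

(⊇) This inclusion fails. Take X = {1}, T = {1}; then 1 ∈ (X ∖ T) ∪ T but 1 ∉ (X ∪ T) ∖ (X ∩ T).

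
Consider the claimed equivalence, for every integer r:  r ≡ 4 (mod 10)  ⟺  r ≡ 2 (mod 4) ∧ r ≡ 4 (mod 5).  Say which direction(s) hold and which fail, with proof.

Forward direction. This fails: r = 4 gives 4 ≡ 4 (mod 10) but 4 ≡ 0 (mod 4), so the conjunction on the right does not hold.

Converse. If r ≡ 2 (mod 4) and r ≡ 4 (mod 5), then by the Chinese remainder theorem r ≡ 14 (mod 20). Since 14 ≡ 4 (mod 10) and 10 ∣ 20, we get r ≡ 4 (mod 10).

Only the converse holds.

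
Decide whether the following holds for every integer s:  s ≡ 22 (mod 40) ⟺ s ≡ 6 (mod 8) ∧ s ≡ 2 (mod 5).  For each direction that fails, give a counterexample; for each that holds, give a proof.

The biconditional holds.

Converse. If s ≡ 6 (mod 8) and s ≡ 2 (mod 5), then by the Chinese remainder theorem s ≡ 22 (mod 40). This is exactly s ≡ 22 (mod 40).

Forward direction. Suppose s ≡ 22 (mod 40); write s = 40j + 22. Since 8 ∣ 40, reducing mod 8 gives s ≡ 22 ≡ 6 (mod 8); since 5 ∣ 40, reducing mod 5 gives s ≡ 22 ≡ 2 (mod 5).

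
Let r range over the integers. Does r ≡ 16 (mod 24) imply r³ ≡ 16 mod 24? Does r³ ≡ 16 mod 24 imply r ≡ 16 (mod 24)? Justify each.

The forward direction holds; the converse fails.

(←) This fails: take r = 4. Then 4³ = 64 ≡ 16 (mod 24), yet 4 ≡ 4 (mod 24), not 16.

(→) Suppose r ≡ 16 (mod 24). Write r = 24j + 16. Then (24j + 16)³ = 13824j³ + 27648j² + 18432j + 4096 = 24(576j³ + 1152j² + 768j + 170) + 16, so r³ ≡ 16 (mod 24).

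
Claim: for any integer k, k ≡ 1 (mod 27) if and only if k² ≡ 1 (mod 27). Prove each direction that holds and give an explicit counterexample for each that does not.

Forward direction. Suppose k ≡ 1 (mod 27). Write k = 27j + 1. Then (27j + 1)² = 729j² + 54j + 1 = 27(27j² + 2j) + 1, so k² ≡ 1 (mod 27).

Converse. This fails: take k = 26. Then 26² = 676 ≡ 1 (mod 27), yet 26 ≡ 26 (mod 27), not 1.

Only the forward direction holds.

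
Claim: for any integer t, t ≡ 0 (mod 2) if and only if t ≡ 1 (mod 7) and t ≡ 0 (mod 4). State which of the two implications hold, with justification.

(⇒) This fails: t = 0 gives 0 ≡ 0 (mod 2) but 0 ≡ 0 (mod 7), so the conjunction on the right does not hold.

(⇐) Conversely, if t ≡ 1 (mod 7) and t ≡ 0 (mod 4), then by the Chinese remainder theorem t ≡ 8 (mod 28). Since 8 ≡ 0 (mod 2) and 2 ∣ 28, we get t ≡ 0 (mod 2).

Not equivalent: only (⇐) holds.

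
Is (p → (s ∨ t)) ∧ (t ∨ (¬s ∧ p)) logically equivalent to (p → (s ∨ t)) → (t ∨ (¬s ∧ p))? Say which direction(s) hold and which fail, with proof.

(→) Assume the antecedent. If s is true, the antecedent forces (s = T, p = F, t = T) or (s = T, p = T, t = T), and (p → (s ∨ t)) → (t ∨ (¬s ∧ p)) holds there. If s is false, the antecedent forces (s = F, p = F, t = T) or (s = F, p = T, t = T), and (p → (s ∨ t)) → (t ∨ (¬s ∧ p)) holds there. Either way (p → (s ∨ t)) → (t ∨ (¬s ∧ p)) holds.

(←) This fails. Under s = F, p = T, t = F, the left side is false but the right side is true.

Only the forward implication holds.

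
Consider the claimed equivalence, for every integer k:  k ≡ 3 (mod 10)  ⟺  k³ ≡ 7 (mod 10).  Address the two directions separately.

Equivalent; both directions hold.

(⟹) Suppose k ≡ 3 (mod 10). Write k = 10j + 3. Then (10j + 3)³ = 1000j³ + 900j² + 270j + 27 = 10(100j³ + 90j² + 27j + 2) + 7, so k³ ≡ 7 (mod 10).

(⟸) Conversely, suppose k³ ≡ 7 (mod 10). The only residue r in {0, …, 9} with r³ ≡ 7 (mod 10) is r = 3, so k ≡ 3 (mod 10).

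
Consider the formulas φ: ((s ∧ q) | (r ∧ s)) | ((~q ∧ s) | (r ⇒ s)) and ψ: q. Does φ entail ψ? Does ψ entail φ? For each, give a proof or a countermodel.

Neither direction holds.

[⇒] This fails. Under s = F, r = F, q = F, the left side is true but the right side is false.

[⇐] This fails. Under s = F, r = T, q = T, the left side is false but the right side is true.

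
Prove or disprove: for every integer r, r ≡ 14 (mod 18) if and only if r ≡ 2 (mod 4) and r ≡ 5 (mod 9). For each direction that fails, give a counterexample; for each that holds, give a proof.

Only the converse holds.

[⇒] This fails: r = 32 gives 32 ≡ 14 (mod 18) but 32 ≡ 0 (mod 4), so the conjunction on the right does not hold.

[⇐] Conversely, if r ≡ 2 (mod 4) and r ≡ 5 (mod 9), then by the Chinese remainder theorem r ≡ 14 (mod 36). Since 14 ≡ 14 (mod 18) and 18 ∣ 36, we get r ≡ 14 (mod 18).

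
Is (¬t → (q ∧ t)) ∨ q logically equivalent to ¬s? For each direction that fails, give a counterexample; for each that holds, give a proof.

(→) This fails. Under s = T, q = T, t = F, the left side is true but the right side is false.

(←) This fails. Under s = F, q = F, t = F, the left side is false but the right side is true.

Neither implication holds.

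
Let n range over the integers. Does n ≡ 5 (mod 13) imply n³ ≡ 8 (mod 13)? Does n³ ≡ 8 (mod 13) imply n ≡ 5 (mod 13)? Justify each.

The forward direction holds; the converse fails.

(⟹) Suppose n ≡ 5 (mod 13). Write n = 13j + 5. Then (13j + 5)³ = 2197j³ + 2535j² + 975j + 125 = 13(169j³ + 195j² + 75j + 9) + 8, so n³ ≡ 8 (mod 13).

(⟸) This fails: take n = 2. Then 2³ = 8 ≡ 8 (mod 13), yet 2 ≡ 2 (mod 13), not 5.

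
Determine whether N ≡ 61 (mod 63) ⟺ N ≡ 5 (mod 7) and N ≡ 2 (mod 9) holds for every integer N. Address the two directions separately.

Forward direction. This fails: N = 61 gives 61 ≡ 61 (mod 63) but 61 ≡ 7 (mod 9), so the conjunction on the right does not hold.

Converse. This fails: N = 47 satisfies both congruences on the right (47 ≡ 5 mod 7 and 47 ≡ 2 mod 9) yet 47 ≡ 47 (mod 63), not 61.

(⇒) fails and (⇐) fails.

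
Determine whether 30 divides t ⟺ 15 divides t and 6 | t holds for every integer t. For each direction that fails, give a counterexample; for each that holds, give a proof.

The biconditional holds.

(⇒) If 30 ∣ t, write t = 30q. Since 30 = 2·15, t = 15·(2q), so 15 ∣ t; and since 30 = 5·6, t = 6·(5q), so 6 ∣ t.

(⇐) Suppose 15 ∣ t and 6 ∣ t. Any common multiple of 15 and 6 is a multiple of their lcm; here lcm(15, 6) = 15·6/gcd(15, 6) = 90/3 = 30, so 30 ∣ t.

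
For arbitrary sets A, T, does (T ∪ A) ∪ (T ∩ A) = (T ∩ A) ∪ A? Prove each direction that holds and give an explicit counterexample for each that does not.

(⟸) Let x ∈ (T ∩ A) ∪ A. Then either x ∈ A and x ∉ T; or x ∈ A ∩ T. In each case x ∈ (T ∪ A) ∪ (T ∩ A), so (T ∩ A) ∪ A ⊆ (T ∪ A) ∪ (T ∩ A).

(⟹) This inclusion fails. Take A = ∅, T = {1}; then 1 ∈ (T ∪ A) ∪ (T ∩ A) but 1 ∉ (T ∩ A) ∪ A.

The sets are not equal: only the reverse inclusion holds.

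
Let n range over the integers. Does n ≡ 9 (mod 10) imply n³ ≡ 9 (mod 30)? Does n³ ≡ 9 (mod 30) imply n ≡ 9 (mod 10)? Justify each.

(→) This fails: take n = 19. Then 19 ≡ 9 (mod 10), but 19³ = 6859 ≡ 19 (mod 30), not 9.

(←) Conversely, the residues r modulo 30 with r³ ≡ 9 (mod 30) are exactly {9}, and each is ≡ 9 (mod 10).

Only the reverse direction holds.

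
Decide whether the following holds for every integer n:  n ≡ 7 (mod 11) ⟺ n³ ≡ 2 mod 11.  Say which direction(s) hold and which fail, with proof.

(⇒) Suppose n ≡ 7 (mod 11). Write n = 11j + 7. Then (11j + 7)³ = 1331j³ + 2541j² + 1617j + 343 = 11(121j³ + 231j² + 147j + 31) + 2, so n³ ≡ 2 (mod 11).

(⇐) For the converse, argue contrapositively. If n ≢ 7 (mod 11), then n is congruent to one of 0, 1, 2, 3, 4, 5, 6, 8, 9, 10 modulo 11, and these give n³ ≡ 0, 1, 8, 5, 9, 4, 7, 6, 3, 10 respectively — never 2.

Equivalent; both directions hold.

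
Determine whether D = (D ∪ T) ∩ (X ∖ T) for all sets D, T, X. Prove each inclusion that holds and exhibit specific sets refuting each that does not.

The sets are not equal: only the reverse inclusion holds.

(⟹) This inclusion fails. Take D = {1}, T = ∅, X = ∅; then 1 ∈ D but 1 ∉ (D ∪ T) ∩ (X ∖ T).

(⟸) Let x ∈ (D ∪ T) ∩ (X ∖ T). Then x ∈ D ∩ X and x ∉ T, from which x ∈ D.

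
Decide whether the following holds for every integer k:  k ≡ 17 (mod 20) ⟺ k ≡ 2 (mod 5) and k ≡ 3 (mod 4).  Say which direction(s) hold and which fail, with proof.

(→) This fails: k = 17 gives 17 ≡ 17 (mod 20) but 17 ≡ 1 (mod 4), so the conjunction on the right does not hold.

(←) This fails: k = 7 satisfies both congruences on the right (7 ≡ 2 mod 5 and 7 ≡ 3 mod 4) yet 7 ≡ 7 (mod 20), not 17.

Neither direction holds.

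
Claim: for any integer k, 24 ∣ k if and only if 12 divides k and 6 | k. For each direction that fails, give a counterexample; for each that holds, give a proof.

(⇒) holds; (⇐) fails.

Forward direction. If 24 ∣ k, write k = 24q. Since 24 = 2·12, k = 12·(2q), so 12 ∣ k; and since 24 = 4·6, k = 6·(4q), so 6 ∣ k.

Converse. This fails: take k = 12. Both 12 ∣ 12 and 6 ∣ 12, yet 12 is not a multiple of 24 (since 12 = 0·24 + 12), so 24 ∤ 12.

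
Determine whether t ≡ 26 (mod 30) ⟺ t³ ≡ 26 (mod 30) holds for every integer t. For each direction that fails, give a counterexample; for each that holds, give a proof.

Both directions hold.

[⇒] Suppose t ≡ 26 (mod 30). Write t = 30j + 26. Then (30j + 26)³ = 27000j³ + 70200j² + 60840j + 17576 = 30(900j³ + 2340j² + 2028j + 585) + 26, so t³ ≡ 26 (mod 30).

[⇐] Conversely, suppose t³ ≡ 26 (mod 30). The only residue r in {0, …, 29} with r³ ≡ 26 (mod 30) is r = 26, so t ≡ 26 (mod 30).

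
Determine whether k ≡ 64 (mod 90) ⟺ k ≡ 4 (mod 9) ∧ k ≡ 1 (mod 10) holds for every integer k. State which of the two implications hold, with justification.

Neither implication holds.

[⇒] This fails: k = 64 gives 64 ≡ 64 (mod 90) but 64 ≡ 1 (mod 9), so the conjunction on the right does not hold.

[⇐] This fails: k = 31 satisfies both congruences on the right (31 ≡ 4 mod 9 and 31 ≡ 1 mod 10) yet 31 ≡ 31 (mod 90), not 64.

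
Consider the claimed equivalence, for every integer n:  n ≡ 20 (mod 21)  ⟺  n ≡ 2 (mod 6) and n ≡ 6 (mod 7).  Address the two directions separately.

Only the reverse direction holds.

(⟸) If n ≡ 2 (mod 6) and n ≡ 6 (mod 7), then by the Chinese remainder theorem n ≡ 20 (mod 42). Since 20 ≡ 20 (mod 21) and 21 ∣ 42, we get n ≡ 20 (mod 21).

(⟹) This fails: n = 41 gives 41 ≡ 20 (mod 21) but 41 ≡ 5 (mod 6), so the conjunction on the right does not hold.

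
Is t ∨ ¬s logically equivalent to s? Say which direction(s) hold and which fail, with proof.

(⟹) This fails. Under s = F, t = F, the left side is true but the right side is false.

(⟸) This fails. Under s = T, t = F, the left side is false but the right side is true.

Neither implication holds.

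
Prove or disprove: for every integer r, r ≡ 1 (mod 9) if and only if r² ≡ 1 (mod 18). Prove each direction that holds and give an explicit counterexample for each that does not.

Forward direction. This fails: take r = 10. Then 10 ≡ 1 (mod 9), but 10² = 100 ≡ 10 (mod 18), not 1.

Converse. This fails: take r = 17. Then 17² = 289 ≡ 1 (mod 18), yet 17 ≡ 8 (mod 9), not 1.

Neither direction holds.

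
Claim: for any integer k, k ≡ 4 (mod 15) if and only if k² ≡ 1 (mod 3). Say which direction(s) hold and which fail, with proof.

(⇒) holds; (⇐) fails.

[⇒] Suppose k ≡ 4 (mod 15). Then k² ≡ 4² = 16 (mod 15), and since 3 ∣ 15, also k² ≡ 1 (mod 3).

[⇐] This fails: take k = 1. Then 1² = 1 ≡ 1 (mod 3), yet 1 ≡ 1 (mod 15), not 4.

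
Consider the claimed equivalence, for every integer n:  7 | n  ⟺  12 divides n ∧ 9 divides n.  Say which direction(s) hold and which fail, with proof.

(→) This fails: take n = 7. Certainly 7 ∣ 7, but 12 ∤ 7.

(←) This fails: take n = 36. Both 12 ∣ 36 and 9 ∣ 36, yet 36 is not a multiple of 7 (since 36 = 5·7 + 1), so 7 ∤ 36.

Both directions fail.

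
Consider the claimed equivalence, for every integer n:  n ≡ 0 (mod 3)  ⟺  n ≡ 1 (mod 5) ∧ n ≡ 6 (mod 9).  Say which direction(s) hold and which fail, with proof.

Only the reverse direction holds.

[⇒] This fails: n = 0 gives 0 ≡ 0 (mod 3) but 0 ≡ 0 (mod 5), so the conjunction on the right does not hold.

[⇐] Conversely, if n ≡ 1 (mod 5) and n ≡ 6 (mod 9), then by the Chinese remainder theorem n ≡ 6 (mod 45). Since 6 ≡ 0 (mod 3) and 3 ∣ 45, we get n ≡ 0 (mod 3).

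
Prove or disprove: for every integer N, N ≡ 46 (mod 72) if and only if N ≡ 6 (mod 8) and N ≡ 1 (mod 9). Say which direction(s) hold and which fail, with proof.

Both implications hold.

(←) If N ≡ 6 (mod 8) and N ≡ 1 (mod 9), then by the Chinese remainder theorem N ≡ 46 (mod 72). This is exactly N ≡ 46 (mod 72).

(→) Suppose N ≡ 46 (mod 72); write N = 72j + 46. Since 8 ∣ 72, reducing mod 8 gives N ≡ 46 ≡ 6 (mod 8); since 9 ∣ 72, reducing mod 9 gives N ≡ 46 ≡ 1 (mod 9).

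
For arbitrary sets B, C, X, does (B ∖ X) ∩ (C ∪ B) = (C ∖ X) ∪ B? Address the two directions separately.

(⊆) Let x ∈ (B ∖ X) ∩ (C ∪ B). Then either x ∈ B and x ∉ C, X; or x ∈ B ∩ C and x ∉ X. In each case x ∈ (C ∖ X) ∪ B, so (B ∖ X) ∩ (C ∪ B) ⊆ (C ∖ X) ∪ B.

(⊇) This inclusion fails. Take B = ∅, C = {1}, X = ∅; then 1 ∈ (C ∖ X) ∪ B but 1 ∉ (B ∖ X) ∩ (C ∪ B).

(⊆) holds; (⊇) fails.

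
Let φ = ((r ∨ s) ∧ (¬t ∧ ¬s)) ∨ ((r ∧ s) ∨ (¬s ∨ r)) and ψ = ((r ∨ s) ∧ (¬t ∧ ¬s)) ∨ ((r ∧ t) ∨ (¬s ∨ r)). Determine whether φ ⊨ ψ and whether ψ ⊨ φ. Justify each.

Both implications hold.

(⇒) Assume the antecedent. If r is true, the consequent reduces to true regardless of the other variables. If r is false, the antecedent forces (r = F, s = F, t = F) or (r = F, s = F, t = T), and the consequent holds there. Either way the consequent holds.

(⇐) Assume the antecedent. If r is true, the consequent reduces to true regardless of the other variables. If r is false, the antecedent forces (r = F, s = F, t = F) or (r = F, s = F, t = T), and the consequent holds there. Either way the consequent holds.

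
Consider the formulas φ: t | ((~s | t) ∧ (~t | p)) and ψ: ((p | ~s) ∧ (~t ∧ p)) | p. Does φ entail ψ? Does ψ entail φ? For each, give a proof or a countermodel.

(⟹) This fails. Under s = F, t = F, p = F, the left side is true but the right side is false.

(⟸) This fails. Under s = T, t = F, p = T, the left side is false but the right side is true.

(⇒) fails and (⇐) fails.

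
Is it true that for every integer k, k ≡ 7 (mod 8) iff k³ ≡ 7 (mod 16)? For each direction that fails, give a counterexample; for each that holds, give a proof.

[⇐] The residues r modulo 16 with r³ ≡ 7 (mod 16) are exactly {7}, and each is ≡ 7 (mod 8).

[⇒] This fails: take k = 15. Then 15 ≡ 7 (mod 8), but 15³ = 3375 ≡ 15 (mod 16), not 7.

Only the reverse direction holds.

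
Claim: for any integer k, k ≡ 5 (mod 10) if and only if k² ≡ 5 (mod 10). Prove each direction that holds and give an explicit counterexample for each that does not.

Converse. For the converse, argue contrapositively. If k ≢ 5 (mod 10), then k is congruent to one of 0, 1, 2, 3, 4, 6, 7, 8, 9 modulo 10, and these give k² ≡ 0, 1, 4, 9, 6, 6, 9, 4, 1 respectively — never 5.

Forward direction. Suppose k ≡ 5 (mod 10). Write k = 10j + 5. Then (10j + 5)² = 100j² + 100j + 25 = 10(10j² + 10j + 2) + 5, so k² ≡ 5 (mod 10).

Both directions hold.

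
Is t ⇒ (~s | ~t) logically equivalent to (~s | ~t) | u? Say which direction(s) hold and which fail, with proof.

(⇒) holds; (⇐) fails.

Converse. This fails. Under s = T, t = T, u = T, the left side is false but the right side is true.

Forward direction. Assume the antecedent. If s is true, the antecedent forces (s = T, t = F, u = F) or (s = T, t = F, u = T), and (~s | ~t) | u holds there. If s is false, (~s | ~t) | u reduces to true regardless of the other variables. Either way (~s | ~t) | u holds.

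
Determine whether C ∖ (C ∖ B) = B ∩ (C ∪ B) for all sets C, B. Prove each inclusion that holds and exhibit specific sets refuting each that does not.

The sets are not equal: only the forward inclusion holds.

Forward inclusion. Let x ∈ C ∖ (C ∖ B). Then x ∈ C ∩ B, from which x ∈ B ∩ (C ∪ B).

Reverse inclusion. This inclusion fails. Take C = ∅, B = {1}; then 1 ∈ B ∩ (C ∪ B) but 1 ∉ C ∖ (C ∖ B).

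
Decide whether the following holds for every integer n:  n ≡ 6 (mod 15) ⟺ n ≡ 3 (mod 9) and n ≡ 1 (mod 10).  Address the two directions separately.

(←) If n ≡ 3 (mod 9) and n ≡ 1 (mod 10), then by the Chinese remainder theorem n ≡ 21 (mod 90). Since 21 ≡ 6 (mod 15) and 15 ∣ 90, we get n ≡ 6 (mod 15).

(→) This fails: n = 66 gives 66 ≡ 6 (mod 15) but 66 ≡ 6 (mod 10), so the conjunction on the right does not hold.

Only the converse holds.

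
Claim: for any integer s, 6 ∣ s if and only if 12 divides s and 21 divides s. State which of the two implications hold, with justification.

(⇒) This fails: take s = 6. Certainly 6 ∣ 6, but 12 ∤ 6.

(⇐) Suppose 12 ∣ s and 21 ∣ s. Any common multiple of 12 and 21 is a multiple of their lcm; here lcm(12, 21) = 12·21/gcd(12, 21) = 252/3 = 84, so 84 ∣ s. Since 6 ∣ 84, it follows that 6 ∣ s.

The forward direction fails; the converse holds.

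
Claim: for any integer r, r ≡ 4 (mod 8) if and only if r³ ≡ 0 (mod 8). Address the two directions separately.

(⇒) holds; (⇐) fails.

[⇐] This fails: take r = 0. Then 0³ = 0 ≡ 0 (mod 8), yet 0 ≡ 0 (mod 8), not 4.

[⇒] Suppose r ≡ 4 (mod 8). Write r = 8j + 4. Then (8j + 4)³ = 512j³ + 768j² + 384j + 64 = 8(64j³ + 96j² + 48j + 8) + 0, so r³ ≡ 0 (mod 8).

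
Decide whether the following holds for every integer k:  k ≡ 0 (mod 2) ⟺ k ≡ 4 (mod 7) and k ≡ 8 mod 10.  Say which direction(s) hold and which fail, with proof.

Only the converse holds.

(⟹) This fails: k = 0 gives 0 ≡ 0 (mod 2) but 0 ≡ 0 (mod 7), so the conjunction on the right does not hold.

(⟸) Conversely, if k ≡ 4 (mod 7) and k ≡ 8 (mod 10), then by the Chinese remainder theorem k ≡ 18 (mod 70). Since 18 ≡ 0 (mod 2) and 2 ∣ 70, we get k ≡ 0 (mod 2).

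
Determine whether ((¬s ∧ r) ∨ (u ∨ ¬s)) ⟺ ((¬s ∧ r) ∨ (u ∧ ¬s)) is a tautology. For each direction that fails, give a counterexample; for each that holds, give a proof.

Only the reverse direction holds.

(⟹) This fails. Under r = F, s = F, u = F, the left side is true but the right side is false.

(⟸) Assume the antecedent. If r is true, the antecedent forces (r = T, s = F, u = F) or (r = T, s = F, u = T), and (¬s ∧ r) ∨ (u ∨ ¬s) holds there. If r is false, the antecedent forces (r = F, s = F, u = T), and (¬s ∧ r) ∨ (u ∨ ¬s) holds there. Either way (¬s ∧ r) ∨ (u ∨ ¬s) holds.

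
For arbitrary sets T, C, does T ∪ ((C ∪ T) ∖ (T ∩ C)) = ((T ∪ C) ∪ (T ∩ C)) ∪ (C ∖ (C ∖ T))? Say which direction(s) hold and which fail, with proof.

Both inclusions hold; the sets are equal.

(⟹) Let x ∈ T ∪ ((C ∪ T) ∖ (T ∩ C)). Then either x ∈ T and x ∉ C; or x ∈ C and x ∉ T; or x ∈ T ∩ C. In each case x ∈ ((T ∪ C) ∪ (T ∩ C)) ∪ (C ∖ (C ∖ T)), so T ∪ ((C ∪ T) ∖ (T ∩ C)) ⊆ ((T ∪ C) ∪ (T ∩ C)) ∪ (C ∖ (C ∖ T)).

(⟸) Let x ∈ ((T ∪ C) ∪ (T ∩ C)) ∪ (C ∖ (C ∖ T)). Then either x ∈ T and x ∉ C; or x ∈ C and x ∉ T; or x ∈ T ∩ C. In each case x ∈ T ∪ ((C ∪ T) ∖ (T ∩ C)), so ((T ∪ C) ∪ (T ∩ C)) ∪ (C ∖ (C ∖ T)) ⊆ T ∪ ((C ∪ T) ∖ (T ∩ C)).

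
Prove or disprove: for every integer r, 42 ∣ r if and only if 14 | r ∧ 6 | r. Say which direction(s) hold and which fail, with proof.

Both implications hold.

(←) Suppose 14 ∣ r and 6 ∣ r. Any common multiple of 14 and 6 is a multiple of their lcm; here lcm(14, 6) = 14·6/gcd(14, 6) = 84/2 = 42, so 42 ∣ r.

(→) If 42 ∣ r, write r = 42q. Since 42 = 3·14, r = 14·(3q), so 14 ∣ r; and since 42 = 7·6, r = 6·(7q), so 6 ∣ r.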